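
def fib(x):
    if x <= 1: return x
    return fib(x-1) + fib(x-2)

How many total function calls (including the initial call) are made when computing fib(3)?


Let C(n) = total calls for fib(n)
C(0) = 1, C(1) = 1
C(2) = 1 + C(1) + C(0) = 1 + 1 + 1 = 3
C(3) = 1 + C(2) + C(1) = 1 + 3 + 1 = 5

5


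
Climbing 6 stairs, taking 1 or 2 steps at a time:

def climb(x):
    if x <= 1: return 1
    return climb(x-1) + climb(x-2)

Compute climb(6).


Building up from base cases:
climb(0) = 1
climb(1) = 1
climb(2) = climb(1) + climb(0) = 1 + 1 = 2
climb(3) = climb(2) + climb(1) = 2 + 1 = 3
climb(4) = climb(3) + climb(2) = 3 + 2 = 5
climb(5) = climb(4) + climb(3) = 5 + 3 = 8
climb(6) = climb(5) + climb(4) = 8 + 5 = 13

13


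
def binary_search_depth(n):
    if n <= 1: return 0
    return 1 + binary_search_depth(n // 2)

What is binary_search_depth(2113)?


2113 / 2 = 1056
1056 / 2 = 528
528 / 2 = 264
264 / 2 = 132
132 / 2 = 66
66 / 2 = 33
33 / 2 = 16
16 / 2 = 8
8 / 2 = 4
4 / 2 = 2
2 / 2 = 1
Reached 1 after 11 halvings

11


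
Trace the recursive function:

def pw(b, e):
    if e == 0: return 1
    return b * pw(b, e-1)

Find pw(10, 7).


pw(10, 7)
= 10 * pw(10, 6)
= 10 * 10 * pw(10, 5)
= 10 * 10 * 10 * pw(10, 4)
= 10 * 10 * 10 * 10 * pw(10, 3)
= 10 * 10 * 10 * 10 * 10 * pw(10, 2)
= 10 * 10 * 10 * 10 * 10 * 10 * pw(10, 1)
= 10 * 10 * 10 * 10 * 10 * 10 * 10 * pw(10, 0)
= 10 * 10 * 10 * 10 * 10 * 10 * 10 * 1
= 10000000

10000000


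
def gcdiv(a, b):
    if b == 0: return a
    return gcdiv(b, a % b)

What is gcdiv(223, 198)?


gcdiv(223, 198) = gcdiv(198, 25)
gcdiv(198, 25) = gcdiv(25, 23)
gcdiv(25, 23) = gcdiv(23, 2)
gcdiv(23, 2) = gcdiv(2, 1)
gcdiv(2, 1) = gcdiv(1, 0)
gcdiv(1, 0) = 1  (base case)

1


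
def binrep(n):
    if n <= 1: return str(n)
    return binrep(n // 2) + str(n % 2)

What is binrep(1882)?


binrep(1882) = binrep(941) + '0'
binrep(941) = binrep(470) + '1'
binrep(470) = binrep(235) + '0'
binrep(235) = binrep(117) + '1'
binrep(117) = binrep(58) + '1'
binrep(58) = binrep(29) + '0'
binrep(29) = binrep(14) + '1'
binrep(14) = binrep(7) + '0'
binrep(7) = binrep(3) + '1'
binrep(3) = binrep(1) + '1'
binrep(1) = '1'  (base case)
Concatenating: '1' + '1' + '1' + '0' + '1' + '0' + '1' + '1' + '0' + '1' + '0' = '11101011010'

11101011010


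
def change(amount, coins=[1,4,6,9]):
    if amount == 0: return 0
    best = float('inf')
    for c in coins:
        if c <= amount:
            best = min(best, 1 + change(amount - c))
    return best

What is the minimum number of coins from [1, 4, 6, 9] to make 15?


Building up with DP:
change(0) = 0
change(1) = min(1+change(0)=1+0=1) = 1
change(2) = min(1+change(1)=1+1=2) = 2
change(3) = min(1+change(2)=1+2=3) = 3
change(4) = min(1+change(3)=1+3=4, 1+change(0)=1+0=1) = 1
change(5) = min(1+change(4)=1+1=2, 1+change(1)=1+1=2) = 2
change(6) = min(1+change(5)=1+2=3, 1+change(2)=1+2=3, 1+change(0)=1+0=1) = 1
change(7) = min(1+change(6)=1+1=2, 1+change(3)=1+3=4, 1+change(1)=1+1=2) = 2
change(8) = min(1+change(7)=1+2=3, 1+change(4)=1+1=2, 1+change(2)=1+2=3) = 2
change(9) = min(1+change(8)=1+2=3, 1+change(5)=1+2=3, 1+change(3)=1+3=4, 1+change(0)=1+0=1) = 1
change(10) = min(1+change(9)=1+1=2, 1+change(6)=1+1=2, 1+change(4)=1+1=2, 1+change(1)=1+1=2) = 2
change(11) = min(1+change(10)=1+2=3, 1+change(7)=1+2=3, 1+change(5)=1+2=3, 1+change(2)=1+2=3) = 3
change(12) = min(1+change(11)=1+3=4, 1+change(8)=1+2=3, 1+change(6)=1+1=2, 1+change(3)=1+3=4) = 2
change(13) = min(1+change(12)=1+2=3, 1+change(9)=1+1=2, 1+change(7)=1+2=3, 1+change(4)=1+1=2) = 2
change(14) = min(1+change(13)=1+2=3, 1+change(10)=1+2=3, 1+change(8)=1+2=3, 1+change(5)=1+2=3) = 3
change(15) = min(1+change(14)=1+3=4, 1+change(11)=1+3=4, 1+change(9)=1+1=2, 1+change(6)=1+1=2) = 2

2


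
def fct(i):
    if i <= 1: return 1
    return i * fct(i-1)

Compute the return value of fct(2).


fct(2)
= 2 * fct(1)
= 2 * 1
= 2

2


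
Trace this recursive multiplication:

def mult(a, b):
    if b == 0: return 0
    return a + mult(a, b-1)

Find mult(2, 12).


mult(2, 12) = 2 + mult(2, 11)
mult(2, 11) = 2 + mult(2, 10)
mult(2, 10) = 2 + mult(2, 9)
mult(2, 9) = 2 + mult(2, 8)
mult(2, 8) = 2 + mult(2, 7)
mult(2, 7) = 2 + mult(2, 6)
mult(2, 6) = 2 + mult(2, 5)
mult(2, 5) = 2 + mult(2, 4)
mult(2, 4) = 2 + mult(2, 3)
mult(2, 3) = 2 + mult(2, 2)
mult(2, 2) = 2 + mult(2, 1)
mult(2, 1) = 2 + mult(2, 0)
mult(2, 0) = 0  (base case)
Total: 2 + 2 + 2 + 2 + 2 + 2 + 2 + 2 + 2 + 2 + 2 + 2 + 0 = 24

24


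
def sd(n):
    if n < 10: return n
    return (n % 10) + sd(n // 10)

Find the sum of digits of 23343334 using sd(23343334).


sd(23343334) = 4 + sd(2334333)
sd(2334333) = 3 + sd(233433)
sd(233433) = 3 + sd(23343)
sd(23343) = 3 + sd(2334)
sd(2334) = 4 + sd(233)
sd(233) = 3 + sd(23)
sd(23) = 3 + sd(2)
sd(2) = 2  (base case)
Total: 4 + 3 + 3 + 3 + 4 + 3 + 3 + 2 = 25

25


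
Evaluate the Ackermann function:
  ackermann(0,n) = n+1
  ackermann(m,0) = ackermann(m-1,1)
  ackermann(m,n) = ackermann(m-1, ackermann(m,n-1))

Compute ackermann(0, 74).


ackermann(0, 74) = 75
Result: ackermann(0, 74) = 75

75


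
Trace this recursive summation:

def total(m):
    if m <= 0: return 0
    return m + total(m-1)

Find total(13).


total(13)
= 13 + 12 + 11 + 10 + 9 + 8 + 7 + 6 + 5 + 4 + 3 + 2 + 1 + total(0)
= 13 + 12 + 11 + 10 + 9 + 8 + 7 + 6 + 5 + 4 + 3 + 2 + 1 + 0
= 91

91


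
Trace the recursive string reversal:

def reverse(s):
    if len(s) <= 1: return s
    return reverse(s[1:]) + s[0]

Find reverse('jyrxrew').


reverse('jyrxrew') = reverse('yrxrew') + 'j'
reverse('yrxrew') = reverse('rxrew') + 'y'
reverse('rxrew') = reverse('xrew') + 'r'
reverse('xrew') = reverse('rew') + 'x'
reverse('rew') = reverse('ew') + 'r'
reverse('ew') = reverse('w') + 'e'
reverse('w') = 'w'  (base case)
Concatenating: 'w' + 'e' + 'r' + 'x' + 'r' + 'y' + 'j' = 'werxryj'

werxryj


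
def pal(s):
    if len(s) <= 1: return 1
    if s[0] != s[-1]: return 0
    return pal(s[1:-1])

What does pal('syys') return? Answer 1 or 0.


pal('syys'): s[0]='s' == s[-1]='s' -> check pal('yy')
pal('yy'): s[0]='y' == s[-1]='y' -> check pal('')
pal(''): len <= 1 -> return 1  (base case)
Result: 1 (palindrome)

1


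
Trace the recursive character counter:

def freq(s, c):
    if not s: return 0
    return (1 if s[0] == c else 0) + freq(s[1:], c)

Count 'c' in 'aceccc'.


s[0]='a' != 'c' -> 0
s[0]='c' == 'c' -> 1
s[0]='e' != 'c' -> 0
s[0]='c' == 'c' -> 1
s[0]='c' == 'c' -> 1
s[0]='c' == 'c' -> 1
Sum: 0 + 1 + 0 + 1 + 1 + 1 = 4

4


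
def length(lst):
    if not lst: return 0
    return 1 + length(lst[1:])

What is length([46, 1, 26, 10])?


length([46, 1, 26, 10]) = 1 + length([1, 26, 10])
length([1, 26, 10]) = 1 + length([26, 10])
length([26, 10]) = 1 + length([10])
length([10]) = 1 + length([])
length([]) = 0  (base case)
Unwinding: 1 + 1 + 1 + 1 + 0 = 4

4


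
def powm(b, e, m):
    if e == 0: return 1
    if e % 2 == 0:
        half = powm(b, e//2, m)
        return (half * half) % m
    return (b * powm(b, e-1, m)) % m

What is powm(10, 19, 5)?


powm(10, 19, 5): e is odd, compute powm(10, 18, 5)
  powm(10, 18, 5): e is even, compute powm(10, 9, 5)
    powm(10, 9, 5): e is odd, compute powm(10, 8, 5)
      powm(10, 8, 5): e is even, compute powm(10, 4, 5)
        powm(10, 4, 5): e is even, compute powm(10, 2, 5)
          powm(10, 2, 5): e is even, compute powm(10, 1, 5)
          powm(10, 1, 5): e is odd, compute powm(10, 0, 5)
          powm(10, 0, 5) = 1
          (10 * 1) % 5 = 0
          half=0, (0*0) % 5 = 0
        half=0, (0*0) % 5 = 0
      half=0, (0*0) % 5 = 0
    (10 * 0) % 5 = 0
  half=0, (0*0) % 5 = 0
(10 * 0) % 5 = 0

0


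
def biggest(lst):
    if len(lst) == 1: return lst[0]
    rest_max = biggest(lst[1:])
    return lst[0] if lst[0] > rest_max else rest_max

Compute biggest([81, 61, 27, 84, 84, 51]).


biggest([81, 61, 27, 84, 84, 51]): compare 81 with biggest([61, 27, 84, 84, 51])
biggest([61, 27, 84, 84, 51]): compare 61 with biggest([27, 84, 84, 51])
biggest([27, 84, 84, 51]): compare 27 with biggest([84, 84, 51])
biggest([84, 84, 51]): compare 84 with biggest([84, 51])
biggest([84, 51]): compare 84 with biggest([51])
biggest([51]) = 51  (base case)
Compare 84 with 51 -> 84
Compare 84 with 84 -> 84
Compare 27 with 84 -> 84
Compare 61 with 84 -> 84
Compare 81 with 84 -> 84

84


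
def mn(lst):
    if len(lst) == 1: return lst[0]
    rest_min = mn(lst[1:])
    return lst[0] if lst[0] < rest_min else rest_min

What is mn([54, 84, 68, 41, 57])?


mn([54, 84, 68, 41, 57]): compare 54 with mn([84, 68, 41, 57])
mn([84, 68, 41, 57]): compare 84 with mn([68, 41, 57])
mn([68, 41, 57]): compare 68 with mn([41, 57])
mn([41, 57]): compare 41 with mn([57])
mn([57]) = 57  (base case)
Compare 41 with 57 -> 41
Compare 68 with 41 -> 41
Compare 84 with 41 -> 41
Compare 54 with 41 -> 41

41


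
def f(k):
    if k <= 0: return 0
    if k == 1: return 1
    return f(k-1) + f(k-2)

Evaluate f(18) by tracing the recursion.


Computing f(18) bottom-up:
f(0) = 0
f(1) = 1
f(2) = f(1) + f(0) = 1 + 0 = 1
f(3) = f(2) + f(1) = 1 + 1 = 2
f(4) = f(3) + f(2) = 2 + 1 = 3
f(5) = f(4) + f(3) = 3 + 2 = 5
f(6) = f(5) + f(4) = 5 + 3 = 8
f(7) = f(6) + f(5) = 8 + 5 = 13
f(8) = f(7) + f(6) = 13 + 8 = 21
f(9) = f(8) + f(7) = 21 + 13 = 34
f(10) = f(9) + f(8) = 34 + 21 = 55
f(11) = f(10) + f(9) = 55 + 34 = 89
f(12) = f(11) + f(10) = 89 + 55 = 144
f(13) = f(12) + f(11) = 144 + 89 = 233
f(14) = f(13) + f(12) = 233 + 144 = 377
f(15) = f(14) + f(13) = 377 + 233 = 610
f(16) = f(15) + f(14) = 610 + 377 = 987
f(17) = f(16) + f(15) = 987 + 610 = 1597
f(18) = f(17) + f(16) = 1597 + 987 = 2584

2584


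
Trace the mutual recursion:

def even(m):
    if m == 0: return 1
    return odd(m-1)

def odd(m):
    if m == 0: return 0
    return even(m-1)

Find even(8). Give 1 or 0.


even(8) = odd(7)
odd(7) = even(6)
even(6) = odd(5)
odd(5) = even(4)
even(4) = odd(3)
odd(3) = even(2)
even(2) = odd(1)
odd(1) = even(0)
even(0) = 1  (base case)
Result: 1

1


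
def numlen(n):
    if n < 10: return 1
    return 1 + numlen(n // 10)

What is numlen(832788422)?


numlen(832788422) = 1 + numlen(83278842)
numlen(83278842) = 1 + numlen(8327884)
numlen(8327884) = 1 + numlen(832788)
numlen(832788) = 1 + numlen(83278)
numlen(83278) = 1 + numlen(8327)
numlen(8327) = 1 + numlen(832)
numlen(832) = 1 + numlen(83)
numlen(83) = 1 + numlen(8)
numlen(8) = 1  (base case: 8 < 10)
Unwinding: 1 + 1 + 1 + 1 + 1 + 1 + 1 + 1 + 1 = 9

9


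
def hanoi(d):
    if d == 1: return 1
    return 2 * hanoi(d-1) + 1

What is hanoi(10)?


hanoi(10) = 2 * hanoi(9) + 1
hanoi(9) = 2 * hanoi(8) + 1
hanoi(8) = 2 * hanoi(7) + 1
hanoi(7) = 2 * hanoi(6) + 1
hanoi(6) = 2 * hanoi(5) + 1
hanoi(5) = 2 * hanoi(4) + 1
hanoi(4) = 2 * hanoi(3) + 1
hanoi(3) = 2 * hanoi(2) + 1
hanoi(2) = 2 * hanoi(1) + 1
hanoi(1) = 1  (base case)
hanoi(2) = 2 * 1 + 1 = 3
hanoi(3) = 2 * 3 + 1 = 7
hanoi(4) = 2 * 7 + 1 = 15
hanoi(5) = 2 * 15 + 1 = 31
hanoi(6) = 2 * 31 + 1 = 63
hanoi(7) = 2 * 63 + 1 = 127
hanoi(8) = 2 * 127 + 1 = 255
hanoi(9) = 2 * 255 + 1 = 511
hanoi(10) = 2 * 511 + 1 = 1023

1023


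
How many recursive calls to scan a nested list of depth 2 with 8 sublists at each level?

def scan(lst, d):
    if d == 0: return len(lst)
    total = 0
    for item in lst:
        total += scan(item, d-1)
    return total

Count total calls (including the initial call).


At depth 0 (root): 1 call
At depth 1: each of 1 parents calls scan on 8 children = 8 calls
At depth 2: each of 8 parents calls scan on 8 children = 64 calls
Total: 1 + 8 + 64 = 73

73


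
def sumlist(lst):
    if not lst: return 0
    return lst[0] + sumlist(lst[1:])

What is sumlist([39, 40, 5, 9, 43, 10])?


sumlist([39, 40, 5, 9, 43, 10]) = 39 + sumlist([40, 5, 9, 43, 10])
sumlist([40, 5, 9, 43, 10]) = 40 + sumlist([5, 9, 43, 10])
sumlist([5, 9, 43, 10]) = 5 + sumlist([9, 43, 10])
sumlist([9, 43, 10]) = 9 + sumlist([43, 10])
sumlist([43, 10]) = 43 + sumlist([10])
sumlist([10]) = 10 + sumlist([])
sumlist([]) = 0  (base case)
Total: 39 + 40 + 5 + 9 + 43 + 10 + 0 = 146

146


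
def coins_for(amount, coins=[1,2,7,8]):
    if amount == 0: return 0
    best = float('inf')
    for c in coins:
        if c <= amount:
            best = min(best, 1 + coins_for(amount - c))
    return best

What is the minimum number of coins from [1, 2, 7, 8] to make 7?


Building up with DP:
coins_for(0) = 0
coins_for(1) = min(1+coins_for(0)=1+0=1) = 1
coins_for(2) = min(1+coins_for(1)=1+1=2, 1+coins_for(0)=1+0=1) = 1
coins_for(3) = min(1+coins_for(2)=1+1=2, 1+coins_for(1)=1+1=2) = 2
coins_for(4) = min(1+coins_for(3)=1+2=3, 1+coins_for(2)=1+1=2) = 2
coins_for(5) = min(1+coins_for(4)=1+2=3, 1+coins_for(3)=1+2=3) = 3
coins_for(6) = min(1+coins_for(5)=1+3=4, 1+coins_for(4)=1+2=3) = 3
coins_for(7) = min(1+coins_for(6)=1+3=4, 1+coins_for(5)=1+3=4, 1+coins_for(0)=1+0=1) = 1

1


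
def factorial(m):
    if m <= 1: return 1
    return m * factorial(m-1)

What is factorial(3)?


factorial(3)
= 3 * factorial(2)
= 3 * 2 * factorial(1)
= 3 * 2 * 1
= 6

6


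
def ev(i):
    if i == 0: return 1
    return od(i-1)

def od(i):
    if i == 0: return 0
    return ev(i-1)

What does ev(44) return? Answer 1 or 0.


ev(44) = od(43)
od(43) = ev(42)
ev(42) = od(41)
od(41) = ev(40)
ev(40) = od(39)
od(39) = ev(38)
ev(38) = od(37)
od(37) = ev(36)
ev(36) = od(35)
od(35) = ev(34)
ev(34) = od(33)
od(33) = ev(32)
ev(32) = od(31)
od(31) = ev(30)
ev(30) = od(29)
od(29) = ev(28)
ev(28) = od(27)
od(27) = ev(26)
ev(26) = od(25)
od(25) = ev(24)
ev(24) = od(23)
od(23) = ev(22)
ev(22) = od(21)
od(21) = ev(20)
ev(20) = od(19)
od(19) = ev(18)
ev(18) = od(17)
od(17) = ev(16)
ev(16) = od(15)
od(15) = ev(14)
ev(14) = od(13)
od(13) = ev(12)
ev(12) = od(11)
od(11) = ev(10)
ev(10) = od(9)
od(9) = ev(8)
ev(8) = od(7)
od(7) = ev(6)
ev(6) = od(5)
od(5) = ev(4)
ev(4) = od(3)
od(3) = ev(2)
ev(2) = od(1)
od(1) = ev(0)
ev(0) = 1  (base case)
Result: 1

1


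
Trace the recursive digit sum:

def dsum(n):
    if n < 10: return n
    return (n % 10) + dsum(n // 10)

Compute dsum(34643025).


dsum(34643025) = 5 + dsum(3464302)
dsum(3464302) = 2 + dsum(346430)
dsum(346430) = 0 + dsum(34643)
dsum(34643) = 3 + dsum(3464)
dsum(3464) = 4 + dsum(346)
dsum(346) = 6 + dsum(34)
dsum(34) = 4 + dsum(3)
dsum(3) = 3  (base case)
Total: 5 + 2 + 0 + 3 + 4 + 6 + 4 + 3 = 27

27


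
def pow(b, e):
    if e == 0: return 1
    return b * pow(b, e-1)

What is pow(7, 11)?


pow(7, 11)
= 7 * pow(7, 10)
= 7 * 7 * pow(7, 9)
= 7 * 7 * 7 * pow(7, 8)
= 7 * 7 * 7 * 7 * pow(7, 7)
= 7 * 7 * 7 * 7 * 7 * pow(7, 6)
= 7 * 7 * 7 * 7 * 7 * 7 * pow(7, 5)
= 7 * 7 * 7 * 7 * 7 * 7 * 7 * pow(7, 4)
= 7 * 7 * 7 * 7 * 7 * 7 * 7 * 7 * pow(7, 3)
= 7 * 7 * 7 * 7 * 7 * 7 * 7 * 7 * 7 * pow(7, 2)
= 7 * 7 * 7 * 7 * 7 * 7 * 7 * 7 * 7 * 7 * pow(7, 1)
= 7 * 7 * 7 * 7 * 7 * 7 * 7 * 7 * 7 * 7 * 7 * pow(7, 0)
= 7 * 7 * 7 * 7 * 7 * 7 * 7 * 7 * 7 * 7 * 7 * 1
= 1977326743

1977326743


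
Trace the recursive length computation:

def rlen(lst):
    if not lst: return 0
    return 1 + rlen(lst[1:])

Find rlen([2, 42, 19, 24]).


rlen([2, 42, 19, 24]) = 1 + rlen([42, 19, 24])
rlen([42, 19, 24]) = 1 + rlen([19, 24])
rlen([19, 24]) = 1 + rlen([24])
rlen([24]) = 1 + rlen([])
rlen([]) = 0  (base case)
Unwinding: 1 + 1 + 1 + 1 + 0 = 4

4


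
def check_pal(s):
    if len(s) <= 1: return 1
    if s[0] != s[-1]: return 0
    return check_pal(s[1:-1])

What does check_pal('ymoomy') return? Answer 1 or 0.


check_pal('ymoomy'): s[0]='y' == s[-1]='y' -> check check_pal('moom')
check_pal('moom'): s[0]='m' == s[-1]='m' -> check check_pal('oo')
check_pal('oo'): s[0]='o' == s[-1]='o' -> check check_pal('')
check_pal(''): len <= 1 -> return 1  (base case)
Result: 1 (palindrome)

1


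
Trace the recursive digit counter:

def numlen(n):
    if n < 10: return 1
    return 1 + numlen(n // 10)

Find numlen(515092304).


numlen(515092304) = 1 + numlen(51509230)
numlen(51509230) = 1 + numlen(5150923)
numlen(5150923) = 1 + numlen(515092)
numlen(515092) = 1 + numlen(51509)
numlen(51509) = 1 + numlen(5150)
numlen(5150) = 1 + numlen(515)
numlen(515) = 1 + numlen(51)
numlen(51) = 1 + numlen(5)
numlen(5) = 1  (base case: 5 < 10)
Unwinding: 1 + 1 + 1 + 1 + 1 + 1 + 1 + 1 + 1 = 9

9


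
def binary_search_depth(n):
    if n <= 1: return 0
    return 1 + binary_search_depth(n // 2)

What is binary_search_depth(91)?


91 / 2 = 45
45 / 2 = 22
22 / 2 = 11
11 / 2 = 5
5 / 2 = 2
2 / 2 = 1
Reached 1 after 6 halvings

6


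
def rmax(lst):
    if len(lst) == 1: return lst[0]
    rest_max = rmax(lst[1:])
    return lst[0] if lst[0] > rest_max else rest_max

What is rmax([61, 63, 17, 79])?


rmax([61, 63, 17, 79]): compare 61 with rmax([63, 17, 79])
rmax([63, 17, 79]): compare 63 with rmax([17, 79])
rmax([17, 79]): compare 17 with rmax([79])
rmax([79]) = 79  (base case)
Compare 17 with 79 -> 79
Compare 63 with 79 -> 79
Compare 61 with 79 -> 79

79


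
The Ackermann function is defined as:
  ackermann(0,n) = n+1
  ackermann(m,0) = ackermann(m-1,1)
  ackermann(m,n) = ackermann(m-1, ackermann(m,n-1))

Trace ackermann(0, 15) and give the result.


ackermann(0, 15) = 16
Result: ackermann(0, 15) = 16

16


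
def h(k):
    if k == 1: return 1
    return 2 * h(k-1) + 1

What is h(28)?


h(28) = 2 * h(27) + 1
h(27) = 2 * h(26) + 1
h(26) = 2 * h(25) + 1
h(25) = 2 * h(24) + 1
h(24) = 2 * h(23) + 1
h(23) = 2 * h(22) + 1
h(22) = 2 * h(21) + 1
h(21) = 2 * h(20) + 1
h(20) = 2 * h(19) + 1
h(19) = 2 * h(18) + 1
h(18) = 2 * h(17) + 1
h(17) = 2 * h(16) + 1
h(16) = 2 * h(15) + 1
h(15) = 2 * h(14) + 1
h(14) = 2 * h(13) + 1
h(13) = 2 * h(12) + 1
h(12) = 2 * h(11) + 1
h(11) = 2 * h(10) + 1
h(10) = 2 * h(9) + 1
h(9) = 2 * h(8) + 1
h(8) = 2 * h(7) + 1
h(7) = 2 * h(6) + 1
h(6) = 2 * h(5) + 1
h(5) = 2 * h(4) + 1
h(4) = 2 * h(3) + 1
h(3) = 2 * h(2) + 1
h(2) = 2 * h(1) + 1
h(1) = 1  (base case)
h(2) = 2 * 1 + 1 = 3
h(3) = 2 * 3 + 1 = 7
h(4) = 2 * 7 + 1 = 15
h(5) = 2 * 15 + 1 = 31
h(6) = 2 * 31 + 1 = 63
h(7) = 2 * 63 + 1 = 127
h(8) = 2 * 127 + 1 = 255
h(9) = 2 * 255 + 1 = 511
h(10) = 2 * 511 + 1 = 1023
h(11) = 2 * 1023 + 1 = 2047
h(12) = 2 * 2047 + 1 = 4095
h(13) = 2 * 4095 + 1 = 8191
h(14) = 2 * 8191 + 1 = 16383
h(15) = 2 * 16383 + 1 = 32767
h(16) = 2 * 32767 + 1 = 65535
h(17) = 2 * 65535 + 1 = 131071
h(18) = 2 * 131071 + 1 = 262143
h(19) = 2 * 262143 + 1 = 524287
h(20) = 2 * 524287 + 1 = 1048575
h(21) = 2 * 1048575 + 1 = 2097151
h(22) = 2 * 2097151 + 1 = 4194303
h(23) = 2 * 4194303 + 1 = 8388607
h(24) = 2 * 8388607 + 1 = 16777215
h(25) = 2 * 16777215 + 1 = 33554431
h(26) = 2 * 33554431 + 1 = 67108863
h(27) = 2 * 67108863 + 1 = 134217727
h(28) = 2 * 134217727 + 1 = 268435455

268435455


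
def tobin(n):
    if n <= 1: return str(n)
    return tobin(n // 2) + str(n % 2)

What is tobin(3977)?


tobin(3977) = tobin(1988) + '1'
tobin(1988) = tobin(994) + '0'
tobin(994) = tobin(497) + '0'
tobin(497) = tobin(248) + '1'
tobin(248) = tobin(124) + '0'
tobin(124) = tobin(62) + '0'
tobin(62) = tobin(31) + '0'
tobin(31) = tobin(15) + '1'
tobin(15) = tobin(7) + '1'
tobin(7) = tobin(3) + '1'
tobin(3) = tobin(1) + '1'
tobin(1) = '1'  (base case)
Concatenating: '1' + '1' + '1' + '1' + '1' + '0' + '0' + '0' + '1' + '0' + '0' + '1' = '111110001001'

111110001001


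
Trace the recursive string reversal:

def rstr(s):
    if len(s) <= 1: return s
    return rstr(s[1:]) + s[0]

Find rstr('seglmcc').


rstr('seglmcc') = rstr('eglmcc') + 's'
rstr('eglmcc') = rstr('glmcc') + 'e'
rstr('glmcc') = rstr('lmcc') + 'g'
rstr('lmcc') = rstr('mcc') + 'l'
rstr('mcc') = rstr('cc') + 'm'
rstr('cc') = rstr('c') + 'c'
rstr('c') = 'c'  (base case)
Concatenating: 'c' + 'c' + 'm' + 'l' + 'g' + 'e' + 's' = 'ccmlges'

ccmlges


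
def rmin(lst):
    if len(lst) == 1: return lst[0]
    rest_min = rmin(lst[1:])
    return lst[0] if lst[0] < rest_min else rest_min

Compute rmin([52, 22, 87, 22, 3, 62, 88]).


rmin([52, 22, 87, 22, 3, 62, 88]): compare 52 with rmin([22, 87, 22, 3, 62, 88])
rmin([22, 87, 22, 3, 62, 88]): compare 22 with rmin([87, 22, 3, 62, 88])
rmin([87, 22, 3, 62, 88]): compare 87 with rmin([22, 3, 62, 88])
rmin([22, 3, 62, 88]): compare 22 with rmin([3, 62, 88])
rmin([3, 62, 88]): compare 3 with rmin([62, 88])
rmin([62, 88]): compare 62 with rmin([88])
rmin([88]) = 88  (base case)
Compare 62 with 88 -> 62
Compare 3 with 62 -> 3
Compare 22 with 3 -> 3
Compare 87 with 3 -> 3
Compare 22 with 3 -> 3
Compare 52 with 3 -> 3

3


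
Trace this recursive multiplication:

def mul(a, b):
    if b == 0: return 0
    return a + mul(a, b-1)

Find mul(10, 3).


mul(10, 3) = 10 + mul(10, 2)
mul(10, 2) = 10 + mul(10, 1)
mul(10, 1) = 10 + mul(10, 0)
mul(10, 0) = 0  (base case)
Total: 10 + 10 + 10 + 0 = 30

30


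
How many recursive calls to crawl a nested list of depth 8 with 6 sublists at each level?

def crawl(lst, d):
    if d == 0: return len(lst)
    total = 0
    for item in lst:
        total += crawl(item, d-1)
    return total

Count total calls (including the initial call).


At depth 0 (root): 1 call
At depth 1: each of 1 parents calls crawl on 6 children = 6 calls
At depth 2: each of 6 parents calls crawl on 6 children = 36 calls
At depth 3: each of 36 parents calls crawl on 6 children = 216 calls
At depth 4: each of 216 parents calls crawl on 6 children = 1296 calls
At depth 5: each of 1296 parents calls crawl on 6 children = 7776 calls
At depth 6: each of 7776 parents calls crawl on 6 children = 46656 calls
At depth 7: each of 46656 parents calls crawl on 6 children = 279936 calls
At depth 8: each of 279936 parents calls crawl on 6 children = 1679616 calls
Total: 1 + 6 + 36 + 216 + 1296 + 7776 + 46656 + 279936 + 1679616 = 2015539

2015539


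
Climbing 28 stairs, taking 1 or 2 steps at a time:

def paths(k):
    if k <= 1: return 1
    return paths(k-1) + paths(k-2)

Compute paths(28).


Building up from base cases:
paths(0) = 1
paths(1) = 1
paths(2) = paths(1) + paths(0) = 1 + 1 = 2
paths(3) = paths(2) + paths(1) = 2 + 1 = 3
paths(4) = paths(3) + paths(2) = 3 + 2 = 5
paths(5) = paths(4) + paths(3) = 5 + 3 = 8
paths(6) = paths(5) + paths(4) = 8 + 5 = 13
paths(7) = paths(6) + paths(5) = 13 + 8 = 21
paths(8) = paths(7) + paths(6) = 21 + 13 = 34
paths(9) = paths(8) + paths(7) = 34 + 21 = 55
paths(10) = paths(9) + paths(8) = 55 + 34 = 89
paths(11) = paths(10) + paths(9) = 89 + 55 = 144
paths(12) = paths(11) + paths(10) = 144 + 89 = 233
paths(13) = paths(12) + paths(11) = 233 + 144 = 377
paths(14) = paths(13) + paths(12) = 377 + 233 = 610
paths(15) = paths(14) + paths(13) = 610 + 377 = 987
paths(16) = paths(15) + paths(14) = 987 + 610 = 1597
paths(17) = paths(16) + paths(15) = 1597 + 987 = 2584
paths(18) = paths(17) + paths(16) = 2584 + 1597 = 4181
paths(19) = paths(18) + paths(17) = 4181 + 2584 = 6765
paths(20) = paths(19) + paths(18) = 6765 + 4181 = 10946
paths(21) = paths(20) + paths(19) = 10946 + 6765 = 17711
paths(22) = paths(21) + paths(20) = 17711 + 10946 = 28657
paths(23) = paths(22) + paths(21) = 28657 + 17711 = 46368
paths(24) = paths(23) + paths(22) = 46368 + 28657 = 75025
paths(25) = paths(24) + paths(23) = 75025 + 46368 = 121393
paths(26) = paths(25) + paths(24) = 121393 + 75025 = 196418
paths(27) = paths(26) + paths(25) = 196418 + 121393 = 317811
paths(28) = paths(27) + paths(26) = 317811 + 196418 = 514229

514229


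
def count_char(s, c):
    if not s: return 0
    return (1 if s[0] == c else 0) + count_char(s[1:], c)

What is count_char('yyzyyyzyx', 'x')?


s[0]='y' != 'x' -> 0
s[0]='y' != 'x' -> 0
s[0]='z' != 'x' -> 0
s[0]='y' != 'x' -> 0
s[0]='y' != 'x' -> 0
s[0]='y' != 'x' -> 0
s[0]='z' != 'x' -> 0
s[0]='y' != 'x' -> 0
s[0]='x' == 'x' -> 1
Sum: 0 + 0 + 0 + 0 + 0 + 0 + 0 + 0 + 1 = 1

1


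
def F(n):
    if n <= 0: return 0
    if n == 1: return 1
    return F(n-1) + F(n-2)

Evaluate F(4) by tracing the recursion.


Computing F(4) bottom-up:
F(0) = 0
F(1) = 1
F(2) = F(1) + F(0) = 1 + 0 = 1
F(3) = F(2) + F(1) = 1 + 1 = 2
F(4) = F(3) + F(2) = 2 + 1 = 3

3


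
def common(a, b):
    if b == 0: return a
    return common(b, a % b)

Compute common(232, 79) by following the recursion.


common(232, 79) = common(79, 74)
common(79, 74) = common(74, 5)
common(74, 5) = common(5, 4)
common(5, 4) = common(4, 1)
common(4, 1) = common(1, 0)
common(1, 0) = 1  (base case)

1


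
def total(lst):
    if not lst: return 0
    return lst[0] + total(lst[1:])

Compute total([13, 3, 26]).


total([13, 3, 26]) = 13 + total([3, 26])
total([3, 26]) = 3 + total([26])
total([26]) = 26 + total([])
total([]) = 0  (base case)
Total: 13 + 3 + 26 + 0 = 42

42


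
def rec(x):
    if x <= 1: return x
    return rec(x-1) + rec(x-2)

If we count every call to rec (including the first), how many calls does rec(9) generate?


Let C(n) = total calls for rec(n)
C(0) = 1, C(1) = 1
C(2) = 1 + C(1) + C(0) = 1 + 1 + 1 = 3
C(3) = 1 + C(2) + C(1) = 1 + 3 + 1 = 5
C(4) = 1 + C(3) + C(2) = 1 + 5 + 3 = 9
C(5) = 1 + C(4) + C(3) = 1 + 9 + 5 = 15
C(6) = 1 + C(5) + C(4) = 1 + 15 + 9 = 25
C(7) = 1 + C(6) + C(5) = 1 + 25 + 15 = 41
C(8) = 1 + C(7) + C(6) = 1 + 41 + 25 = 67
C(9) = 1 + C(8) + C(7) = 1 + 67 + 41 = 109

109


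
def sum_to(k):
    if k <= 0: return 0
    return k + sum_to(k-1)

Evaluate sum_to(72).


sum_to(72)
= 72 + 71 + 70 + 69 + 68 + 67 + 66 + 65 + 64 + 63 + 62 + 61 + 60 + 59 + 58 + 57 + 56 + 55 + 54 + 53 + 52 + 51 + 50 + 49 + 48 + 47 + 46 + 45 + 44 + 43 + 42 + 41 + 40 + 39 + 38 + 37 + 36 + 35 + 34 + 33 + 32 + 31 + 30 + 29 + 28 + 27 + 26 + 25 + 24 + 23 + 22 + 21 + 20 + 19 + 18 + 17 + 16 + 15 + 14 + 13 + 12 + 11 + 10 + 9 + 8 + 7 + 6 + 5 + 4 + 3 + 2 + 1 + sum_to(0)
= 72 + 71 + 70 + 69 + 68 + 67 + 66 + 65 + 64 + 63 + 62 + 61 + 60 + 59 + 58 + 57 + 56 + 55 + 54 + 53 + 52 + 51 + 50 + 49 + 48 + 47 + 46 + 45 + 44 + 43 + 42 + 41 + 40 + 39 + 38 + 37 + 36 + 35 + 34 + 33 + 32 + 31 + 30 + 29 + 28 + 27 + 26 + 25 + 24 + 23 + 22 + 21 + 20 + 19 + 18 + 17 + 16 + 15 + 14 + 13 + 12 + 11 + 10 + 9 + 8 + 7 + 6 + 5 + 4 + 3 + 2 + 1 + 0
= 2628

2628


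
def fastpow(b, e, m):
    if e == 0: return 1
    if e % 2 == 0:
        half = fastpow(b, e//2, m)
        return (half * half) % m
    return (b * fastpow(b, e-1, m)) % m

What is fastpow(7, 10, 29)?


fastpow(7, 10, 29): e is even, compute fastpow(7, 5, 29)
  fastpow(7, 5, 29): e is odd, compute fastpow(7, 4, 29)
    fastpow(7, 4, 29): e is even, compute fastpow(7, 2, 29)
      fastpow(7, 2, 29): e is even, compute fastpow(7, 1, 29)
        fastpow(7, 1, 29): e is odd, compute fastpow(7, 0, 29)
          fastpow(7, 0, 29) = 1
        (7 * 1) % 29 = 7
      half=7, (7*7) % 29 = 20
    half=20, (20*20) % 29 = 23
  (7 * 23) % 29 = 16
half=16, (16*16) % 29 = 24

24


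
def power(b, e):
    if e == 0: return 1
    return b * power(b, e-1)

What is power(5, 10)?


power(5, 10)
= 5 * power(5, 9)
= 5 * 5 * power(5, 8)
= 5 * 5 * 5 * power(5, 7)
= 5 * 5 * 5 * 5 * power(5, 6)
= 5 * 5 * 5 * 5 * 5 * power(5, 5)
= 5 * 5 * 5 * 5 * 5 * 5 * power(5, 4)
= 5 * 5 * 5 * 5 * 5 * 5 * 5 * power(5, 3)
= 5 * 5 * 5 * 5 * 5 * 5 * 5 * 5 * power(5, 2)
= 5 * 5 * 5 * 5 * 5 * 5 * 5 * 5 * 5 * power(5, 1)
= 5 * 5 * 5 * 5 * 5 * 5 * 5 * 5 * 5 * 5 * power(5, 0)
= 5 * 5 * 5 * 5 * 5 * 5 * 5 * 5 * 5 * 5 * 1
= 9765625

9765625


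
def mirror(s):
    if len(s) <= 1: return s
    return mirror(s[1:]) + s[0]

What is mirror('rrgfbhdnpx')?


mirror('rrgfbhdnpx') = mirror('rgfbhdnpx') + 'r'
mirror('rgfbhdnpx') = mirror('gfbhdnpx') + 'r'
mirror('gfbhdnpx') = mirror('fbhdnpx') + 'g'
mirror('fbhdnpx') = mirror('bhdnpx') + 'f'
mirror('bhdnpx') = mirror('hdnpx') + 'b'
mirror('hdnpx') = mirror('dnpx') + 'h'
mirror('dnpx') = mirror('npx') + 'd'
mirror('npx') = mirror('px') + 'n'
mirror('px') = mirror('x') + 'p'
mirror('x') = 'x'  (base case)
Concatenating: 'x' + 'p' + 'n' + 'd' + 'h' + 'b' + 'f' + 'g' + 'r' + 'r' = 'xpndhbfgrr'

xpndhbfgrr


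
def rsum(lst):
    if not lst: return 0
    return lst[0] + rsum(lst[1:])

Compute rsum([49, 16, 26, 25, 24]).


rsum([49, 16, 26, 25, 24]) = 49 + rsum([16, 26, 25, 24])
rsum([16, 26, 25, 24]) = 16 + rsum([26, 25, 24])
rsum([26, 25, 24]) = 26 + rsum([25, 24])
rsum([25, 24]) = 25 + rsum([24])
rsum([24]) = 24 + rsum([])
rsum([]) = 0  (base case)
Total: 49 + 16 + 26 + 25 + 24 + 0 = 140

140


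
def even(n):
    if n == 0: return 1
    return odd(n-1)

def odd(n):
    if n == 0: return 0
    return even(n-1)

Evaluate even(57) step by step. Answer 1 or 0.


even(57) = odd(56)
odd(56) = even(55)
even(55) = odd(54)
odd(54) = even(53)
even(53) = odd(52)
odd(52) = even(51)
even(51) = odd(50)
odd(50) = even(49)
even(49) = odd(48)
odd(48) = even(47)
even(47) = odd(46)
odd(46) = even(45)
even(45) = odd(44)
odd(44) = even(43)
even(43) = odd(42)
odd(42) = even(41)
even(41) = odd(40)
odd(40) = even(39)
even(39) = odd(38)
odd(38) = even(37)
even(37) = odd(36)
odd(36) = even(35)
even(35) = odd(34)
odd(34) = even(33)
even(33) = odd(32)
odd(32) = even(31)
even(31) = odd(30)
odd(30) = even(29)
even(29) = odd(28)
odd(28) = even(27)
even(27) = odd(26)
odd(26) = even(25)
even(25) = odd(24)
odd(24) = even(23)
even(23) = odd(22)
odd(22) = even(21)
even(21) = odd(20)
odd(20) = even(19)
even(19) = odd(18)
odd(18) = even(17)
even(17) = odd(16)
odd(16) = even(15)
even(15) = odd(14)
odd(14) = even(13)
even(13) = odd(12)
odd(12) = even(11)
even(11) = odd(10)
odd(10) = even(9)
even(9) = odd(8)
odd(8) = even(7)
even(7) = odd(6)
odd(6) = even(5)
even(5) = odd(4)
odd(4) = even(3)
even(3) = odd(2)
odd(2) = even(1)
even(1) = odd(0)
odd(0) = 0  (base case)
Result: 0

0


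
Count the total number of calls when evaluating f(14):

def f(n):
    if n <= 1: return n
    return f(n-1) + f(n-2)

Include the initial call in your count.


Let C(n) = total calls for f(n)
C(0) = 1, C(1) = 1
C(2) = 1 + C(1) + C(0) = 1 + 1 + 1 = 3
C(3) = 1 + C(2) + C(1) = 1 + 3 + 1 = 5
C(4) = 1 + C(3) + C(2) = 1 + 5 + 3 = 9
C(5) = 1 + C(4) + C(3) = 1 + 9 + 5 = 15
C(6) = 1 + C(5) + C(4) = 1 + 15 + 9 = 25
C(7) = 1 + C(6) + C(5) = 1 + 25 + 15 = 41
C(8) = 1 + C(7) + C(6) = 1 + 41 + 25 = 67
C(9) = 1 + C(8) + C(7) = 1 + 67 + 41 = 109
C(10) = 1 + C(9) + C(8) = 1 + 109 + 67 = 177
C(11) = 1 + C(10) + C(9) = 1 + 177 + 109 = 287
C(12) = 1 + C(11) + C(10) = 1 + 287 + 177 = 465
C(13) = 1 + C(12) + C(11) = 1 + 465 + 287 = 753
C(14) = 1 + C(13) + C(12) = 1 + 753 + 465 = 1219

1219


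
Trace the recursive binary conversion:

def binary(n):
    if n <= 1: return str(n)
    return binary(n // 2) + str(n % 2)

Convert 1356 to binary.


binary(1356) = binary(678) + '0'
binary(678) = binary(339) + '0'
binary(339) = binary(169) + '1'
binary(169) = binary(84) + '1'
binary(84) = binary(42) + '0'
binary(42) = binary(21) + '0'
binary(21) = binary(10) + '1'
binary(10) = binary(5) + '0'
binary(5) = binary(2) + '1'
binary(2) = binary(1) + '0'
binary(1) = '1'  (base case)
Concatenating: '1' + '0' + '1' + '0' + '1' + '0' + '0' + '1' + '1' + '0' + '0' = '10101001100'

10101001100


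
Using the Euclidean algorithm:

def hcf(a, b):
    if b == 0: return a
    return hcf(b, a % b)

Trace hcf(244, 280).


hcf(244, 280) = hcf(280, 244)
hcf(280, 244) = hcf(244, 36)
hcf(244, 36) = hcf(36, 28)
hcf(36, 28) = hcf(28, 8)
hcf(28, 8) = hcf(8, 4)
hcf(8, 4) = hcf(4, 0)
hcf(4, 0) = 4  (base case)

4


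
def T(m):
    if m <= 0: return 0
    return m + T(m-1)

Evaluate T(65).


T(65)
= 65 + 64 + 63 + 62 + 61 + 60 + 59 + 58 + 57 + 56 + 55 + 54 + 53 + 52 + 51 + 50 + 49 + 48 + 47 + 46 + 45 + 44 + 43 + 42 + 41 + 40 + 39 + 38 + 37 + 36 + 35 + 34 + 33 + 32 + 31 + 30 + 29 + 28 + 27 + 26 + 25 + 24 + 23 + 22 + 21 + 20 + 19 + 18 + 17 + 16 + 15 + 14 + 13 + 12 + 11 + 10 + 9 + 8 + 7 + 6 + 5 + 4 + 3 + 2 + 1 + T(0)
= 65 + 64 + 63 + 62 + 61 + 60 + 59 + 58 + 57 + 56 + 55 + 54 + 53 + 52 + 51 + 50 + 49 + 48 + 47 + 46 + 45 + 44 + 43 + 42 + 41 + 40 + 39 + 38 + 37 + 36 + 35 + 34 + 33 + 32 + 31 + 30 + 29 + 28 + 27 + 26 + 25 + 24 + 23 + 22 + 21 + 20 + 19 + 18 + 17 + 16 + 15 + 14 + 13 + 12 + 11 + 10 + 9 + 8 + 7 + 6 + 5 + 4 + 3 + 2 + 1 + 0
= 2145

2145


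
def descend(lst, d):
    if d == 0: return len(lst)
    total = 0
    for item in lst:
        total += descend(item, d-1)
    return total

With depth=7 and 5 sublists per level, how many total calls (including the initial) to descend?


At depth 0 (root): 1 call
At depth 1: each of 1 parents calls descend on 5 children = 5 calls
At depth 2: each of 5 parents calls descend on 5 children = 25 calls
At depth 3: each of 25 parents calls descend on 5 children = 125 calls
At depth 4: each of 125 parents calls descend on 5 children = 625 calls
At depth 5: each of 625 parents calls descend on 5 children = 3125 calls
At depth 6: each of 3125 parents calls descend on 5 children = 15625 calls
At depth 7: each of 15625 parents calls descend on 5 children = 78125 calls
Total: 1 + 5 + 25 + 125 + 625 + 3125 + 15625 + 78125 = 97656

97656


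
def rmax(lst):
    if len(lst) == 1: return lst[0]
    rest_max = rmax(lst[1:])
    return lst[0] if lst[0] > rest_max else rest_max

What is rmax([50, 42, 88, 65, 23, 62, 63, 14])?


rmax([50, 42, 88, 65, 23, 62, 63, 14]): compare 50 with rmax([42, 88, 65, 23, 62, 63, 14])
rmax([42, 88, 65, 23, 62, 63, 14]): compare 42 with rmax([88, 65, 23, 62, 63, 14])
rmax([88, 65, 23, 62, 63, 14]): compare 88 with rmax([65, 23, 62, 63, 14])
rmax([65, 23, 62, 63, 14]): compare 65 with rmax([23, 62, 63, 14])
rmax([23, 62, 63, 14]): compare 23 with rmax([62, 63, 14])
rmax([62, 63, 14]): compare 62 with rmax([63, 14])
rmax([63, 14]): compare 63 with rmax([14])
rmax([14]) = 14  (base case)
Compare 63 with 14 -> 63
Compare 62 with 63 -> 63
Compare 23 with 63 -> 63
Compare 65 with 63 -> 65
Compare 88 with 65 -> 88
Compare 42 with 88 -> 88
Compare 50 with 88 -> 88

88


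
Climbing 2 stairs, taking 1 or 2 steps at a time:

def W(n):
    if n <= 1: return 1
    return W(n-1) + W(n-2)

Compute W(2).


Building up from base cases:
W(0) = 1
W(1) = 1
W(2) = W(1) + W(0) = 1 + 1 = 2

2


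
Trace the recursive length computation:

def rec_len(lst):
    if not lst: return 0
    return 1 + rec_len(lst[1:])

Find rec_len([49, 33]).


rec_len([49, 33]) = 1 + rec_len([33])
rec_len([33]) = 1 + rec_len([])
rec_len([]) = 0  (base case)
Unwinding: 1 + 1 + 0 = 2

2


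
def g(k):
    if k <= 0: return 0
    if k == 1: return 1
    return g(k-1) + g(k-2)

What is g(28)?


Computing g(28) bottom-up:
g(0) = 0
g(1) = 1
g(2) = g(1) + g(0) = 1 + 0 = 1
g(3) = g(2) + g(1) = 1 + 1 = 2
g(4) = g(3) + g(2) = 2 + 1 = 3
g(5) = g(4) + g(3) = 3 + 2 = 5
g(6) = g(5) + g(4) = 5 + 3 = 8
g(7) = g(6) + g(5) = 8 + 5 = 13
g(8) = g(7) + g(6) = 13 + 8 = 21
g(9) = g(8) + g(7) = 21 + 13 = 34
g(10) = g(9) + g(8) = 34 + 21 = 55
g(11) = g(10) + g(9) = 55 + 34 = 89
g(12) = g(11) + g(10) = 89 + 55 = 144
g(13) = g(12) + g(11) = 144 + 89 = 233
g(14) = g(13) + g(12) = 233 + 144 = 377
g(15) = g(14) + g(13) = 377 + 233 = 610
g(16) = g(15) + g(14) = 610 + 377 = 987
g(17) = g(16) + g(15) = 987 + 610 = 1597
g(18) = g(17) + g(16) = 1597 + 987 = 2584
g(19) = g(18) + g(17) = 2584 + 1597 = 4181
g(20) = g(19) + g(18) = 4181 + 2584 = 6765
g(21) = g(20) + g(19) = 6765 + 4181 = 10946
g(22) = g(21) + g(20) = 10946 + 6765 = 17711
g(23) = g(22) + g(21) = 17711 + 10946 = 28657
g(24) = g(23) + g(22) = 28657 + 17711 = 46368
g(25) = g(24) + g(23) = 46368 + 28657 = 75025
g(26) = g(25) + g(24) = 75025 + 46368 = 121393
g(27) = g(26) + g(25) = 121393 + 75025 = 196418
g(28) = g(27) + g(26) = 196418 + 121393 = 317811

317811


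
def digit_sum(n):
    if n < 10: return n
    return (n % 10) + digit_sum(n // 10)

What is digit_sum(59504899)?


digit_sum(59504899) = 9 + digit_sum(5950489)
digit_sum(5950489) = 9 + digit_sum(595048)
digit_sum(595048) = 8 + digit_sum(59504)
digit_sum(59504) = 4 + digit_sum(5950)
digit_sum(5950) = 0 + digit_sum(595)
digit_sum(595) = 5 + digit_sum(59)
digit_sum(59) = 9 + digit_sum(5)
digit_sum(5) = 5  (base case)
Total: 9 + 9 + 8 + 4 + 0 + 5 + 9 + 5 = 49

49


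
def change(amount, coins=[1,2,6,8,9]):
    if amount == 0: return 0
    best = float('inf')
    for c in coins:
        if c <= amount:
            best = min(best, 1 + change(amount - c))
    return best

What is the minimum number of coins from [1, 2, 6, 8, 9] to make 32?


Building up with DP:
change(0) = 0
change(1) = min(1+change(0)=1+0=1) = 1
change(2) = min(1+change(1)=1+1=2, 1+change(0)=1+0=1) = 1
change(3) = min(1+change(2)=1+1=2, 1+change(1)=1+1=2) = 2
change(4) = min(1+change(3)=1+2=3, 1+change(2)=1+1=2) = 2
change(5) = min(1+change(4)=1+2=3, 1+change(3)=1+2=3) = 3
change(6) = min(1+change(5)=1+3=4, 1+change(4)=1+2=3, 1+change(0)=1+0=1) = 1
change(7) = min(1+change(6)=1+1=2, 1+change(5)=1+3=4, 1+change(1)=1+1=2) = 2
change(8) = min(1+change(7)=1+2=3, 1+change(6)=1+1=2, 1+change(2)=1+1=2, 1+change(0)=1+0=1) = 1
change(9) = min(1+change(8)=1+1=2, 1+change(7)=1+2=3, 1+change(3)=1+2=3, 1+change(1)=1+1=2, 1+change(0)=1+0=1) = 1
change(10) = min(1+change(9)=1+1=2, 1+change(8)=1+1=2, 1+change(4)=1+2=3, 1+change(2)=1+1=2, 1+change(1)=1+1=2) = 2
change(11) = min(1+change(10)=1+2=3, 1+change(9)=1+1=2, 1+change(5)=1+3=4, 1+change(3)=1+2=3, 1+change(2)=1+1=2) = 2
change(12) = min(1+change(11)=1+2=3, 1+change(10)=1+2=3, 1+change(6)=1+1=2, 1+change(4)=1+2=3, 1+change(3)=1+2=3) = 2
change(13) = min(1+change(12)=1+2=3, 1+change(11)=1+2=3, 1+change(7)=1+2=3, 1+change(5)=1+3=4, 1+change(4)=1+2=3) = 3
change(14) = min(1+change(13)=1+3=4, 1+change(12)=1+2=3, 1+change(8)=1+1=2, 1+change(6)=1+1=2, 1+change(5)=1+3=4) = 2
change(15) = min(1+change(14)=1+2=3, 1+change(13)=1+3=4, 1+change(9)=1+1=2, 1+change(7)=1+2=3, 1+change(6)=1+1=2) = 2
change(16) = min(1+change(15)=1+2=3, 1+change(14)=1+2=3, 1+change(10)=1+2=3, 1+change(8)=1+1=2, 1+change(7)=1+2=3) = 2
change(17) = min(1+change(16)=1+2=3, 1+change(15)=1+2=3, 1+change(11)=1+2=3, 1+change(9)=1+1=2, 1+change(8)=1+1=2) = 2
change(18) = min(1+change(17)=1+2=3, 1+change(16)=1+2=3, 1+change(12)=1+2=3, 1+change(10)=1+2=3, 1+change(9)=1+1=2) = 2
change(19) = min(1+change(18)=1+2=3, 1+change(17)=1+2=3, 1+change(13)=1+3=4, 1+change(11)=1+2=3, 1+change(10)=1+2=3) = 3
change(20) = min(1+change(19)=1+3=4, 1+change(18)=1+2=3, 1+change(14)=1+2=3, 1+change(12)=1+2=3, 1+change(11)=1+2=3) = 3
change(21) = min(1+change(20)=1+3=4, 1+change(19)=1+3=4, 1+change(15)=1+2=3, 1+change(13)=1+3=4, 1+change(12)=1+2=3) = 3
change(22) = min(1+change(21)=1+3=4, 1+change(20)=1+3=4, 1+change(16)=1+2=3, 1+change(14)=1+2=3, 1+change(13)=1+3=4) = 3
change(23) = min(1+change(22)=1+3=4, 1+change(21)=1+3=4, 1+change(17)=1+2=3, 1+change(15)=1+2=3, 1+change(14)=1+2=3) = 3
change(24) = min(1+change(23)=1+3=4, 1+change(22)=1+3=4, 1+change(18)=1+2=3, 1+change(16)=1+2=3, 1+change(15)=1+2=3) = 3
change(25) = min(1+change(24)=1+3=4, 1+change(23)=1+3=4, 1+change(19)=1+3=4, 1+change(17)=1+2=3, 1+change(16)=1+2=3) = 3
change(26) = min(1+change(25)=1+3=4, 1+change(24)=1+3=4, 1+change(20)=1+3=4, 1+change(18)=1+2=3, 1+change(17)=1+2=3) = 3
change(27) = min(1+change(26)=1+3=4, 1+change(25)=1+3=4, 1+change(21)=1+3=4, 1+change(19)=1+3=4, 1+change(18)=1+2=3) = 3
change(28) = min(1+change(27)=1+3=4, 1+change(26)=1+3=4, 1+change(22)=1+3=4, 1+change(20)=1+3=4, 1+change(19)=1+3=4) = 4
change(29) = min(1+change(28)=1+4=5, 1+change(27)=1+3=4, 1+change(23)=1+3=4, 1+change(21)=1+3=4, 1+change(20)=1+3=4) = 4
change(30) = min(1+change(29)=1+4=5, 1+change(28)=1+4=5, 1+change(24)=1+3=4, 1+change(22)=1+3=4, 1+change(21)=1+3=4) = 4
change(31) = min(1+change(30)=1+4=5, 1+change(29)=1+4=5, 1+change(25)=1+3=4, 1+change(23)=1+3=4, 1+change(22)=1+3=4) = 4
change(32) = min(1+change(31)=1+4=5, 1+change(30)=1+4=5, 1+change(26)=1+3=4, 1+change(24)=1+3=4, 1+change(23)=1+3=4) = 4

4


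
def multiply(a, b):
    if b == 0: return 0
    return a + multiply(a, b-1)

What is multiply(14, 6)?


multiply(14, 6) = 14 + multiply(14, 5)
multiply(14, 5) = 14 + multiply(14, 4)
multiply(14, 4) = 14 + multiply(14, 3)
multiply(14, 3) = 14 + multiply(14, 2)
multiply(14, 2) = 14 + multiply(14, 1)
multiply(14, 1) = 14 + multiply(14, 0)
multiply(14, 0) = 0  (base case)
Total: 14 + 14 + 14 + 14 + 14 + 14 + 0 = 84

84


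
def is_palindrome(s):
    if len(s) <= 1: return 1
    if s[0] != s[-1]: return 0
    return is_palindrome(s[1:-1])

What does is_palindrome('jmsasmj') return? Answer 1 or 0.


is_palindrome('jmsasmj'): s[0]='j' == s[-1]='j' -> check is_palindrome('msasm')
is_palindrome('msasm'): s[0]='m' == s[-1]='m' -> check is_palindrome('sas')
is_palindrome('sas'): s[0]='s' == s[-1]='s' -> check is_palindrome('a')
is_palindrome('a'): len <= 1 -> return 1  (base case)
Result: 1 (palindrome)

1
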